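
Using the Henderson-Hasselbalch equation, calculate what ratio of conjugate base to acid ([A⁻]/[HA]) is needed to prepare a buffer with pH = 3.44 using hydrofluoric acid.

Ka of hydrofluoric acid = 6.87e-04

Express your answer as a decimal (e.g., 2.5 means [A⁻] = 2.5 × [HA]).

pKa = -log(6.87e-04) = 3.1630. pH = pKa + log([A⁻]/[HA]), so log([A⁻]/[HA]) = pH − pKa = 3.44 − 3.1630 = 0.2770. [A⁻]/[HA] = 10^(0.2770) = 1.89

[A⁻]/[HA] = 1.89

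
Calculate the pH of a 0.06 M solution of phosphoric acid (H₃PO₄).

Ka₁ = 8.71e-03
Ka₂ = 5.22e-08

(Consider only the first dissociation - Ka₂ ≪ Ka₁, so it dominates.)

First dissociation dominates. From Ka₁ = [H⁺][HA⁻]/[H₂A], x² + Ka₁·x − Ka₁·C = 0 with C = 0.06 M and Ka₁ = 8.71e-03. Solving: [H⁺] = (−Ka₁ + √(Ka₁² + 4·Ka₁·C)) / 2 = 1.8917e-02 M. pH = -log(1.8917e-02) = 1.72.

pH = 1.72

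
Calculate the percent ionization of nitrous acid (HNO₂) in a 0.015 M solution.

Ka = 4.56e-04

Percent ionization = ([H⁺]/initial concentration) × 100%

Using Ka equilibrium: x² + Ka×x - Ka×C = 0. Solving: [H⁺] = 2.3973e-03. Percent = (2.3973e-03/0.015) × 100

Percent ionization = 16%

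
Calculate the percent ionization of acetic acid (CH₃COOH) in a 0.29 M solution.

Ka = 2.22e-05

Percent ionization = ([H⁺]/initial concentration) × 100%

Using Ka equilibrium: x² + Ka×x - Ka×C = 0. Solving: [H⁺] = 2.5262e-03. Percent = (2.5262e-03/0.29) × 100

Percent ionization = 0.871%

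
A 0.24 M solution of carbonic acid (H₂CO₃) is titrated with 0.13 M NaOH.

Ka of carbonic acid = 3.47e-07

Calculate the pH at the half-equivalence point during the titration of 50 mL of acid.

At half-equivalence [HA] = [A⁻], so Henderson-Hasselbalch gives pH = pKa = -log(3.47e-07) = 6.46.

pH = pKa = 6.46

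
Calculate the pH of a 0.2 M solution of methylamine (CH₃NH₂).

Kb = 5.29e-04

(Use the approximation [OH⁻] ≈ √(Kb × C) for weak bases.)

[OH⁻] = √(Kb × C) = √(5.29e-04 × 0.2) = 1.0286e-02. pOH = 1.99, pH = 14 - pOH

pH = 12.01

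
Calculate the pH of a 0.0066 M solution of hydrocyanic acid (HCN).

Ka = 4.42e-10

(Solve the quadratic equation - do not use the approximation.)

x² + Ka×x - Ka×C = 0. Using quadratic formula: [H⁺] = 1.7078e-06

pH = 5.77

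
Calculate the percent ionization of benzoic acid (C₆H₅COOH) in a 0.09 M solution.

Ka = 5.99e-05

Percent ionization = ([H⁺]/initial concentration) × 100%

Using Ka equilibrium: x² + Ka×x - Ka×C = 0. Solving: [H⁺] = 2.2921e-03. Percent = (2.2921e-03/0.09) × 100

Percent ionization = 2.55%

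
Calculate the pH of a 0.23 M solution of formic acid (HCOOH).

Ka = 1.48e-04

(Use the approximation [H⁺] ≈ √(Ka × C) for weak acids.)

[H⁺] = √(Ka × C) = √(1.48e-04 × 0.23) = 5.8344e-03. pH = -log(5.8344e-03)

pH = 2.23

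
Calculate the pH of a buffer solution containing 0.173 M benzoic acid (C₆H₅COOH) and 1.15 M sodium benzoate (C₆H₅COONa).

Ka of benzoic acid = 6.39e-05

pKa = -log(6.39e-05) = 4.19. pH = pKa + log([A⁻]/[HA]) = 4.19 + log(1.15/0.173)

pH = 5.02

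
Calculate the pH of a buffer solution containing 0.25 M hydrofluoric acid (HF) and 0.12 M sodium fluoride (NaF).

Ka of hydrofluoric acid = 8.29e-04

pKa = -log(8.29e-04) = 3.08. pH = pKa + log([A⁻]/[HA]) = 3.08 + log(0.12/0.25)

pH = 2.76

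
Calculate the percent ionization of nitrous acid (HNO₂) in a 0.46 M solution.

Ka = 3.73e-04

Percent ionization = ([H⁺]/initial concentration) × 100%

Using Ka equilibrium: x² + Ka×x - Ka×C = 0. Solving: [H⁺] = 1.2914e-02. Percent = (1.2914e-02/0.46) × 100

Percent ionization = 2.81%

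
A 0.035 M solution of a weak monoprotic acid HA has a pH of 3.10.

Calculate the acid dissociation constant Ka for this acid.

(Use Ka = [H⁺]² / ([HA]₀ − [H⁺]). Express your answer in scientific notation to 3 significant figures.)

[H⁺] = 10^(−pH) = 10^(−3.10) = 7.943e-04 M. For HA ⇌ H⁺ + A⁻, Ka = [H⁺][A⁻]/[HA] = [H⁺]² / ([HA]₀ − [H⁺]) = (7.943e-04)² / (0.035 − 7.943e-04) = 1.84e-05.

K_a = 1.84e-05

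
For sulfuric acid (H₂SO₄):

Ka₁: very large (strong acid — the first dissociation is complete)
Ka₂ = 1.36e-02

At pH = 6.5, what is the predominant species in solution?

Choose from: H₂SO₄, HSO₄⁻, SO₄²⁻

The first dissociation is complete, so H₂SO₄ itself is never the predominant species in water; pKa₂ = -log(1.36e-02) = 1.87. For a polyprotic acid the predominant species crosses at each pKa: below pKa_n the protonated form dominates, above it the deprotonated form does. At pH = 6.5, the predominant species is SO₄²⁻.

SO₄²⁻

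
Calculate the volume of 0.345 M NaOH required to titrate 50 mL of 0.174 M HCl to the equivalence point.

At equivalence: moles acid = moles base. moles HCl = 0.174 × 50/1000 = 0.0087 mol. V_base = moles / 0.345 × 1000 = 25.2 mL.

V_{base} = 25.2 mL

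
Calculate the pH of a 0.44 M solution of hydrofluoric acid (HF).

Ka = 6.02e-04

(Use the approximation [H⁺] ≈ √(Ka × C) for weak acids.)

[H⁺] = √(Ka × C) = √(6.02e-04 × 0.44) = 1.6275e-02. pH = -log(1.6275e-02)

pH = 1.79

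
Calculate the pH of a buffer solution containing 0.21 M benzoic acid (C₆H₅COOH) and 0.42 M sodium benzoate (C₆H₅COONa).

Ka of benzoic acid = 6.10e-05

pKa = -log(6.10e-05) = 4.21. pH = pKa + log([A⁻]/[HA]) = 4.21 + log(0.42/0.21)

pH = 4.52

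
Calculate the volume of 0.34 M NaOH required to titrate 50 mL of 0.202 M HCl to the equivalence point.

At equivalence: moles acid = moles base. moles HCl = 0.202 × 50/1000 = 0.0101 mol. V_base = moles / 0.34 × 1000 = 29.7 mL.

V_{base} = 29.7 mL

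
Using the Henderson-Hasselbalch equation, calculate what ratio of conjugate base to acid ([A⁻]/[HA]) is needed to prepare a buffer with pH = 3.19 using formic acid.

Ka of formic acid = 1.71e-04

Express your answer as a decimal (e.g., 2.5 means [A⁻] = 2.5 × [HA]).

pKa = -log(1.71e-04) = 3.7670. pH = pKa + log([A⁻]/[HA]), so log([A⁻]/[HA]) = pH − pKa = 3.19 − 3.7670 = -0.5770. [A⁻]/[HA] = 10^(-0.5770) = 0.265

[A⁻]/[HA] = 0.265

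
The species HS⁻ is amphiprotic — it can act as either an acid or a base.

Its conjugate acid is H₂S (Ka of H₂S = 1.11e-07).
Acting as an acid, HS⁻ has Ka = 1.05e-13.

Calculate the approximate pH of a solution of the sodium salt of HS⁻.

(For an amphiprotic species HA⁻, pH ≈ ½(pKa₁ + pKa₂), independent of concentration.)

pKa₁ = -log(1.11e-07) = 6.95; pKa₂ = -log(1.05e-13) = 12.98. For an amphiprotic species, pH ≈ ½(pKa₁ + pKa₂) = ½(6.95 + 12.98) = 9.97.

pH = 9.97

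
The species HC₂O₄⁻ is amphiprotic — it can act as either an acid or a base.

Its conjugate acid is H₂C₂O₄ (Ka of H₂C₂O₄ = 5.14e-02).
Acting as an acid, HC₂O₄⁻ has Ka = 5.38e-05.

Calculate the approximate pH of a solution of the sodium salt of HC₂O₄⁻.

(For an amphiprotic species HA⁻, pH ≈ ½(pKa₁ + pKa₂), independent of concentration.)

pKa₁ = -log(5.14e-02) = 1.29; pKa₂ = -log(5.38e-05) = 4.27. For an amphiprotic species, pH ≈ ½(pKa₁ + pKa₂) = ½(1.29 + 4.27) = 2.78.

pH = 2.78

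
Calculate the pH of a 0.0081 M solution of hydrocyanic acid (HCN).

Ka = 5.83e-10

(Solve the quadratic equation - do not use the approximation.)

x² + Ka×x - Ka×C = 0. Using quadratic formula: [H⁺] = 2.1728e-06

pH = 5.66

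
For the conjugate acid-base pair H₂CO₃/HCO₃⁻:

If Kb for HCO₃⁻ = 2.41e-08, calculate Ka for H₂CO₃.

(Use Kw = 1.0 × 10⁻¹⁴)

For a conjugate pair Ka × Kb = Kw, so Ka = Kw/Kb = 1.0 × 10⁻¹⁴ / 2.41e-08 = 4.15e-07.

K_a = 4.15e-07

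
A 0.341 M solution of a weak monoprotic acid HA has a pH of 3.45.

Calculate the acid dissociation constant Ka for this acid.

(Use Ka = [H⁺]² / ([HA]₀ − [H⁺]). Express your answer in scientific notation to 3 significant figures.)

[H⁺] = 10^(−pH) = 10^(−3.45) = 3.548e-04 M. For HA ⇌ H⁺ + A⁻, Ka = [H⁺][A⁻]/[HA] = [H⁺]² / ([HA]₀ − [H⁺]) = (3.548e-04)² / (0.341 − 3.548e-04) = 3.70e-07.

K_a = 3.70e-07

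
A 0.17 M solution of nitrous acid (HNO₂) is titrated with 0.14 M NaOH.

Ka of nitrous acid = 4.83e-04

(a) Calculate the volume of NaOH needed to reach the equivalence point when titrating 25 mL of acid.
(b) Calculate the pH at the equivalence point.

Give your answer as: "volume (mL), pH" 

moles acid = 0.17 × 25/1000 = 0.00425 mol; V_base = moles/0.14 × 1000 = 30.4 mL. At equivalence only the conjugate base is present: [A⁻] = 0.00425/0.055 = 7.6774e-02 M. Kb = Kw/Ka = 2.07e-11; [OH⁻] = √(Kb × [A⁻]) = 1.2608e-06; pOH = 5.90; pH = 14 - pOH = 8.10.

V = 30.4 mL, pH = 8.10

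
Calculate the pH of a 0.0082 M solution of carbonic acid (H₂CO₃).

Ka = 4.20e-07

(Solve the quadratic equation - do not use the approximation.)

x² + Ka×x - Ka×C = 0. Using quadratic formula: [H⁺] = 5.8476e-05

pH = 4.23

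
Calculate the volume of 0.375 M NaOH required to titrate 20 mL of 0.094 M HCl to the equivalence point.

At equivalence: moles acid = moles base. moles HCl = 0.094 × 20/1000 = 0.00188 mol. V_base = moles / 0.375 × 1000 = 5.0 mL.

V_{base} = 5.0 mL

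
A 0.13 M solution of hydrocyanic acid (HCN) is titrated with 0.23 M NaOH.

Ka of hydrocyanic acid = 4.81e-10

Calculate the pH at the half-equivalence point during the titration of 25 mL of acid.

At half-equivalence [HA] = [A⁻], so Henderson-Hasselbalch gives pH = pKa = -log(4.81e-10) = 9.32.

pH = pKa = 9.32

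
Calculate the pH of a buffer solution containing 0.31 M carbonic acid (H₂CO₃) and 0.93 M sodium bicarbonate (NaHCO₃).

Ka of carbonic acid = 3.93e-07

pKa = -log(3.93e-07) = 6.41. pH = pKa + log([A⁻]/[HA]) = 6.41 + log(0.93/0.31)

pH = 6.88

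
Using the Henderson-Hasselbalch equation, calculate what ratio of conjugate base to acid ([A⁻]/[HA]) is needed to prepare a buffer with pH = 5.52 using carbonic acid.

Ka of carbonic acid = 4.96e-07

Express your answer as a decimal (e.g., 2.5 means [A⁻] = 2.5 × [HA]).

pKa = -log(4.96e-07) = 6.3045. pH = pKa + log([A⁻]/[HA]), so log([A⁻]/[HA]) = pH − pKa = 5.52 − 6.3045 = -0.7845. [A⁻]/[HA] = 10^(-0.7845) = 0.164

[A⁻]/[HA] = 0.164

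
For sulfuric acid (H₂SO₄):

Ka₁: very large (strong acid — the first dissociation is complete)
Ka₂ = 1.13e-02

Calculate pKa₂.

pKa₂ = -log(Ka₂) = -log(1.13e-02) = 1.95.

pK_{a2} = 1.95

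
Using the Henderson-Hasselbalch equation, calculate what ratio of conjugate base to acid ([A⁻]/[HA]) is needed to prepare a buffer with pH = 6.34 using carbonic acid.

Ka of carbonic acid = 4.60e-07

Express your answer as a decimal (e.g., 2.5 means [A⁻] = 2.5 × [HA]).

pKa = -log(4.60e-07) = 6.3372. pH = pKa + log([A⁻]/[HA]), so log([A⁻]/[HA]) = pH − pKa = 6.34 − 6.3372 = 0.0028. [A⁻]/[HA] = 10^(0.0028) = 1.01

[A⁻]/[HA] = 1.01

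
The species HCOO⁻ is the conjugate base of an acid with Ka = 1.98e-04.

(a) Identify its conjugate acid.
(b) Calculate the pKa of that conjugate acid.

(a) The conjugate acid is formed by adding one H⁺ to HCOO⁻, giving HCOOH. (b) pKa = -log(Ka) = -log(1.98e-04) = 3.70.

Conjugate acid: HCOOH; pK_a = 3.70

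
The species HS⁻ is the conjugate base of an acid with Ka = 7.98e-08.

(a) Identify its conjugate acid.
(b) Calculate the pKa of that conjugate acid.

(a) The conjugate acid is formed by adding one H⁺ to HS⁻, giving H₂S. (b) pKa = -log(Ka) = -log(7.98e-08) = 7.10.

Conjugate acid: H₂S; pK_a = 7.10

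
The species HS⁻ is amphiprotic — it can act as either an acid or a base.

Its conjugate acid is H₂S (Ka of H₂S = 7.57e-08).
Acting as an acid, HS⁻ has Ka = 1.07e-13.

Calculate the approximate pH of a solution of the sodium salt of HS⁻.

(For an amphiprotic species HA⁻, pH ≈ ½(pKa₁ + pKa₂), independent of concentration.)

pKa₁ = -log(7.57e-08) = 7.12; pKa₂ = -log(1.07e-13) = 12.97. For an amphiprotic species, pH ≈ ½(pKa₁ + pKa₂) = ½(7.12 + 12.97) = 10.05.

pH = 10.05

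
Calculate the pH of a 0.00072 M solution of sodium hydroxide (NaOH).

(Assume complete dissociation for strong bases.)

[OH⁻] = 0.00072 M for strong base. pOH = -log[OH⁻] = 3.14, pH = 14 - pOH

pH = 10.86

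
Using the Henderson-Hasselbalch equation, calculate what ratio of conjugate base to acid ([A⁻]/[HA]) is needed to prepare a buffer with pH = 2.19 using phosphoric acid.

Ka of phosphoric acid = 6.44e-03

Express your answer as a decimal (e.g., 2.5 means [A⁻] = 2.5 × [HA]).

pKa = -log(6.44e-03) = 2.1911. pH = pKa + log([A⁻]/[HA]), so log([A⁻]/[HA]) = pH − pKa = 2.19 − 2.1911 = -0.0011. [A⁻]/[HA] = 10^(-0.0011) = 0.997

[A⁻]/[HA] = 0.997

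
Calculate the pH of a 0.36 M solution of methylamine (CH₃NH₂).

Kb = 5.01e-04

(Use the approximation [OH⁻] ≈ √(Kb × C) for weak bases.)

[OH⁻] = √(Kb × C) = √(5.01e-04 × 0.36) = 1.3430e-02. pOH = 1.87, pH = 14 - pOH

pH = 12.13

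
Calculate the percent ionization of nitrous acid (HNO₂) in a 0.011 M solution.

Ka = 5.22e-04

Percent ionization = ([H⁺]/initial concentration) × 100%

Using Ka equilibrium: x² + Ka×x - Ka×C = 0. Solving: [H⁺] = 2.1494e-03. Percent = (2.1494e-03/0.011) × 100

Percent ionization = 19.5%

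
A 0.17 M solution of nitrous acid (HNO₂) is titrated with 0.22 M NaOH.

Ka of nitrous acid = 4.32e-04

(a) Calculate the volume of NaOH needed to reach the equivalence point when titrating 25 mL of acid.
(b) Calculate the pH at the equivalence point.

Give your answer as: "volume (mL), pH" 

moles acid = 0.17 × 25/1000 = 0.00425 mol; V_base = moles/0.22 × 1000 = 19.3 mL. At equivalence only the conjugate base is present: [A⁻] = 0.00425/0.044 = 9.5897e-02 M. Kb = Kw/Ka = 2.31e-11; [OH⁻] = √(Kb × [A⁻]) = 1.4899e-06; pOH = 5.83; pH = 14 - pOH = 8.17.

V = 19.3 mL, pH = 8.17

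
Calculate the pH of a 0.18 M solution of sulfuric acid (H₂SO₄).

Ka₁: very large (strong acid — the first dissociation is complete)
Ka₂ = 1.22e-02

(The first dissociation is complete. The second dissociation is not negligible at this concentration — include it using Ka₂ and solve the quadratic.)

First dissociation is complete: [H⁺]₀ = [HSO₄⁻]₀ = C = 0.18 M. Second dissociation HSO₄⁻ ⇌ H⁺ + SO₄²⁻: let x = [SO₄²⁻]. Ka₂ = (C + x)·x / (C − x) = 1.22e-02 → x² + (C + Ka₂)·x − Ka₂·C = 0 → x² + 0.19220·x − 2.196e-03 = 0. x = (−0.19220 + √(0.19220² + 4 × 2.196e-03)) / 2 = 1.0817e-02 M. [H⁺] = C + x = 0.18 + 1.0817e-02 = 1.9082e-01 M. pH = -log(1.9082e-01) = 0.72.

pH = 0.72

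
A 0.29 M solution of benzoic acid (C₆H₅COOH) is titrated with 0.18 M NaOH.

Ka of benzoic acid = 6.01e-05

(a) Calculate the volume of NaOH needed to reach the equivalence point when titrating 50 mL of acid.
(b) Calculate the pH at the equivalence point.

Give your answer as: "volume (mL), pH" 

moles acid = 0.29 × 50/1000 = 0.0145 mol; V_base = moles/0.18 × 1000 = 80.6 mL. At equivalence only the conjugate base is present: [A⁻] = 0.0145/0.131 = 1.1106e-01 M. Kb = Kw/Ka = 1.66e-10; [OH⁻] = √(Kb × [A⁻]) = 4.2988e-06; pOH = 5.37; pH = 14 - pOH = 8.63.

V = 80.6 mL, pH = 8.63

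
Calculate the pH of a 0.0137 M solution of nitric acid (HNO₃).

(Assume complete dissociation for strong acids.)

[H⁺] = 0.0137 M for strong acid. pH = -log[H⁺] = -log(0.0137)

pH = 1.86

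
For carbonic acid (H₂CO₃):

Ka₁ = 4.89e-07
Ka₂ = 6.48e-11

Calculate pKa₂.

pKa₂ = -log(Ka₂) = -log(6.48e-11) = 10.19.

pK_{a2} = 10.19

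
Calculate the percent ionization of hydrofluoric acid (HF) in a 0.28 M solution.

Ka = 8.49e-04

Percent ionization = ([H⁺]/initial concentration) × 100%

Using Ka equilibrium: x² + Ka×x - Ka×C = 0. Solving: [H⁺] = 1.5000e-02. Percent = (1.5000e-02/0.28) × 100

Percent ionization = 5.36%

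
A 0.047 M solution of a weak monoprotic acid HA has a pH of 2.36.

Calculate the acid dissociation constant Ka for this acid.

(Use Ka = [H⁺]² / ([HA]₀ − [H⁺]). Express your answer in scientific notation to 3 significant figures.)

[H⁺] = 10^(−pH) = 10^(−2.36) = 4.365e-03 M. For HA ⇌ H⁺ + A⁻, Ka = [H⁺][A⁻]/[HA] = [H⁺]² / ([HA]₀ − [H⁺]) = (4.365e-03)² / (0.047 − 4.365e-03) = 4.47e-04.

K_a = 4.47e-04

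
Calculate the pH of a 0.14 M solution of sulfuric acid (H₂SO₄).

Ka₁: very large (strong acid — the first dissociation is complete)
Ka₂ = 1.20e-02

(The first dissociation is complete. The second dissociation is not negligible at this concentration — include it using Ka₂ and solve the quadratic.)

First dissociation is complete: [H⁺]₀ = [HSO₄⁻]₀ = C = 0.14 M. Second dissociation HSO₄⁻ ⇌ H⁺ + SO₄²⁻: let x = [SO₄²⁻]. Ka₂ = (C + x)·x / (C − x) = 1.20e-02 → x² + (C + Ka₂)·x − Ka₂·C = 0 → x² + 0.15200·x − 1.680e-03 = 0. x = (−0.15200 + √(0.15200² + 4 × 1.680e-03)) / 2 = 1.0348e-02 M. [H⁺] = C + x = 0.14 + 1.0348e-02 = 1.5035e-01 M. pH = -log(1.5035e-01) = 0.82.

pH = 0.82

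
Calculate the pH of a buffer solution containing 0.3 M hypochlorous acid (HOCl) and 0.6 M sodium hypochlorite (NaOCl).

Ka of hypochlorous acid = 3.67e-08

pKa = -log(3.67e-08) = 7.44. pH = pKa + log([A⁻]/[HA]) = 7.44 + log(0.6/0.3)

pH = 7.74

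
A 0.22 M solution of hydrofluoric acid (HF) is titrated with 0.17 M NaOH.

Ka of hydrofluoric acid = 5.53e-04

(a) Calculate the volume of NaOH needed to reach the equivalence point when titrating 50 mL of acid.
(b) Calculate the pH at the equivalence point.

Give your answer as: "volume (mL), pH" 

moles acid = 0.22 × 50/1000 = 0.011 mol; V_base = moles/0.17 × 1000 = 64.7 mL. At equivalence only the conjugate base is present: [A⁻] = 0.011/0.115 = 9.5897e-02 M. Kb = Kw/Ka = 1.81e-11; [OH⁻] = √(Kb × [A⁻]) = 1.3169e-06; pOH = 5.88; pH = 14 - pOH = 8.12.

V = 64.7 mL, pH = 8.12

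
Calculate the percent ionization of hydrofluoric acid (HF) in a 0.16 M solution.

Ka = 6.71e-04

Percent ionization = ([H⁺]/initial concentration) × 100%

Using Ka equilibrium: x² + Ka×x - Ka×C = 0. Solving: [H⁺] = 1.0031e-02. Percent = (1.0031e-02/0.16) × 100

Percent ionization = 6.27%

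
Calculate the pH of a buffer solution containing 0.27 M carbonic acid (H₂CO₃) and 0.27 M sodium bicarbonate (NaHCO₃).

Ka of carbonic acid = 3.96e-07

pKa = -log(3.96e-07) = 6.40. pH = pKa + log([A⁻]/[HA]) = 6.40 + log(0.27/0.27)

pH = 6.40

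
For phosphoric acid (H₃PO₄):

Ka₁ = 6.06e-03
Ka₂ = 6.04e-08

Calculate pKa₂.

pKa₂ = -log(Ka₂) = -log(6.04e-08) = 7.22.

pK_{a2} = 7.22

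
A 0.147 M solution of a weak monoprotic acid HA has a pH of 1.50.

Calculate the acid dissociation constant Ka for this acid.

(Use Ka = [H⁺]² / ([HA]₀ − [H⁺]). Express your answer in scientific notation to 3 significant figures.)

[H⁺] = 10^(−pH) = 10^(−1.50) = 3.162e-02 M. For HA ⇌ H⁺ + A⁻, Ka = [H⁺][A⁻]/[HA] = [H⁺]² / ([HA]₀ − [H⁺]) = (3.162e-02)² / (0.147 − 3.162e-02) = 8.67e-03.

K_a = 8.67e-03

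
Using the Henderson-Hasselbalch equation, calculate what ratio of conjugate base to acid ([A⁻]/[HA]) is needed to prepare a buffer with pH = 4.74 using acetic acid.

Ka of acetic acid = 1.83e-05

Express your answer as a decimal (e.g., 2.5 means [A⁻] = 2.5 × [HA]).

pKa = -log(1.83e-05) = 4.7375. pH = pKa + log([A⁻]/[HA]), so log([A⁻]/[HA]) = pH − pKa = 4.74 − 4.7375 = 0.0025. [A⁻]/[HA] = 10^(0.0025) = 1.01

[A⁻]/[HA] = 1.01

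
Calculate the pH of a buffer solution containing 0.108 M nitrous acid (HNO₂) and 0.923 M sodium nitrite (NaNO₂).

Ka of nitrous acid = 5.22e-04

pKa = -log(5.22e-04) = 3.28. pH = pKa + log([A⁻]/[HA]) = 3.28 + log(0.923/0.108)

pH = 4.21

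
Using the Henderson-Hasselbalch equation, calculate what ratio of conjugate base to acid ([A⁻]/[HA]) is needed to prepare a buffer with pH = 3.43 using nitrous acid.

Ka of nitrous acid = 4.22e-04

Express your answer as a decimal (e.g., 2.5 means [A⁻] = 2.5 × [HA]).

pKa = -log(4.22e-04) = 3.3747. pH = pKa + log([A⁻]/[HA]), so log([A⁻]/[HA]) = pH − pKa = 3.43 − 3.3747 = 0.0553. [A⁻]/[HA] = 10^(0.0553) = 1.14

[A⁻]/[HA] = 1.14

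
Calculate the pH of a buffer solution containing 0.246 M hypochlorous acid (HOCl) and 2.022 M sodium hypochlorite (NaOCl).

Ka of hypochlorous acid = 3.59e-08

pKa = -log(3.59e-08) = 7.44. pH = pKa + log([A⁻]/[HA]) = 7.44 + log(2.022/0.246)

pH = 8.36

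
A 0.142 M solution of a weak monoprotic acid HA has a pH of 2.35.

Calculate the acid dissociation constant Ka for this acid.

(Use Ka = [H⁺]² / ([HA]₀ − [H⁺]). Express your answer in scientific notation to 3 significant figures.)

[H⁺] = 10^(−pH) = 10^(−2.35) = 4.467e-03 M. For HA ⇌ H⁺ + A⁻, Ka = [H⁺][A⁻]/[HA] = [H⁺]² / ([HA]₀ − [H⁺]) = (4.467e-03)² / (0.142 − 4.467e-03) = 1.45e-04.

K_a = 1.45e-04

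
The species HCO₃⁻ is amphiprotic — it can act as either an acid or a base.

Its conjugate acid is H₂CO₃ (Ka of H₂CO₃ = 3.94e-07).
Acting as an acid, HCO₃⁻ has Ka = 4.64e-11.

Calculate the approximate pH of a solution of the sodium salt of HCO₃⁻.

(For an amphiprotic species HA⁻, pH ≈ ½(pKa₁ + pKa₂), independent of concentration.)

pKa₁ = -log(3.94e-07) = 6.40; pKa₂ = -log(4.64e-11) = 10.33. For an amphiprotic species, pH ≈ ½(pKa₁ + pKa₂) = ½(6.40 + 10.33) = 8.37.

pH = 8.37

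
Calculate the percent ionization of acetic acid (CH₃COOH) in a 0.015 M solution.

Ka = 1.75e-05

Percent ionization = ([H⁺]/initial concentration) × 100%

Using Ka equilibrium: x² + Ka×x - Ka×C = 0. Solving: [H⁺] = 5.0367e-04. Percent = (5.0367e-04/0.015) × 100

Percent ionization = 3.36%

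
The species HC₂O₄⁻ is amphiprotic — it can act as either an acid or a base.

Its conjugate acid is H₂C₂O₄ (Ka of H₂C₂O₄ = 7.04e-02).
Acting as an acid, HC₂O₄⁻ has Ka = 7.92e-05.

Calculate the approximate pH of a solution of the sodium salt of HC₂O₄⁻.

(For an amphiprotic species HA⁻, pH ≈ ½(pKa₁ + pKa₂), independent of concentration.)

pKa₁ = -log(7.04e-02) = 1.15; pKa₂ = -log(7.92e-05) = 4.10. For an amphiprotic species, pH ≈ ½(pKa₁ + pKa₂) = ½(1.15 + 4.10) = 2.63.

pH = 2.63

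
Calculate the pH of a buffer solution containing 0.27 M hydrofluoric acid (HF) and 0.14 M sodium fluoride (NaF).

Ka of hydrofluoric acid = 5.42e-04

pKa = -log(5.42e-04) = 3.27. pH = pKa + log([A⁻]/[HA]) = 3.27 + log(0.14/0.27)

pH = 2.98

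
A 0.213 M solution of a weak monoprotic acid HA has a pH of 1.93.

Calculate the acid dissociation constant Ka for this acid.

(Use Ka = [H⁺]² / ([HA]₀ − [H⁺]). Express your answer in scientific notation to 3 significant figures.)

[H⁺] = 10^(−pH) = 10^(−1.93) = 1.175e-02 M. For HA ⇌ H⁺ + A⁻, Ka = [H⁺][A⁻]/[HA] = [H⁺]² / ([HA]₀ − [H⁺]) = (1.175e-02)² / (0.213 − 1.175e-02) = 6.86e-04.

K_a = 6.86e-04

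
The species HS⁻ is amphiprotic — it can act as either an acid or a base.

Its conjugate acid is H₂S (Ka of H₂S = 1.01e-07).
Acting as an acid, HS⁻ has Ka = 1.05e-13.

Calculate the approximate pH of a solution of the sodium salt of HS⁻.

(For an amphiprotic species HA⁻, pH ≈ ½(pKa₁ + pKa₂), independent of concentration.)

pKa₁ = -log(1.01e-07) = 7.00; pKa₂ = -log(1.05e-13) = 12.98. For an amphiprotic species, pH ≈ ½(pKa₁ + pKa₂) = ½(7.00 + 12.98) = 9.99.

pH = 9.99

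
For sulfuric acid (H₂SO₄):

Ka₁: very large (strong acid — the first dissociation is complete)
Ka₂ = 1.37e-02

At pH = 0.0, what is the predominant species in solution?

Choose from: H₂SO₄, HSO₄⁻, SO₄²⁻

The first dissociation is complete, so H₂SO₄ itself is never the predominant species in water; pKa₂ = -log(1.37e-02) = 1.86. For a polyprotic acid the predominant species crosses at each pKa: below pKa_n the protonated form dominates, above it the deprotonated form does. At pH = 0.0, the predominant species is HSO₄⁻.

HSO₄⁻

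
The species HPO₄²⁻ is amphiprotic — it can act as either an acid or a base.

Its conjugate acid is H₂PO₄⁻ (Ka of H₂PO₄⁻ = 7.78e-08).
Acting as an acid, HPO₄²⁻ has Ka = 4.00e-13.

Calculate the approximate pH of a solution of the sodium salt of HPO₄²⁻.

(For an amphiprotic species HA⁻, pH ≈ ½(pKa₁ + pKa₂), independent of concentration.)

pKa₁ = -log(7.78e-08) = 7.11; pKa₂ = -log(4.00e-13) = 12.40. For an amphiprotic species, pH ≈ ½(pKa₁ + pKa₂) = ½(7.11 + 12.40) = 9.75.

pH = 9.75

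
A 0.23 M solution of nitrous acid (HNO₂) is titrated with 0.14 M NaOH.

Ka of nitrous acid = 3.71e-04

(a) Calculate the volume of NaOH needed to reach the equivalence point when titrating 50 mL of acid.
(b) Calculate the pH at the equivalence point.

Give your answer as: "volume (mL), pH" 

moles acid = 0.23 × 50/1000 = 0.0115 mol; V_base = moles/0.14 × 1000 = 82.1 mL. At equivalence only the conjugate base is present: [A⁻] = 0.0115/0.132 = 8.7027e-02 M. Kb = Kw/Ka = 2.70e-11; [OH⁻] = √(Kb × [A⁻]) = 1.5316e-06; pOH = 5.81; pH = 14 - pOH = 8.19.

V = 82.1 mL, pH = 8.19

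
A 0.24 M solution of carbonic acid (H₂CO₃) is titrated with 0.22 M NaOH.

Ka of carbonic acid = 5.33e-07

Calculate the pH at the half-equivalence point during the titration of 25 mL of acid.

At half-equivalence [HA] = [A⁻], so Henderson-Hasselbalch gives pH = pKa = -log(5.33e-07) = 6.27.

pH = pKa = 6.27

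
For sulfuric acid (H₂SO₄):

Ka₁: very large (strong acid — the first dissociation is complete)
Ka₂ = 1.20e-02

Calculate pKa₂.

pKa₂ = -log(Ka₂) = -log(1.20e-02) = 1.92.

pK_{a2} = 1.92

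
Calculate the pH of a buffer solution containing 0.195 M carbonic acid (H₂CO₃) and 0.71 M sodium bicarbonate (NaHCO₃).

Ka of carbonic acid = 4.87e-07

pKa = -log(4.87e-07) = 6.31. pH = pKa + log([A⁻]/[HA]) = 6.31 + log(0.71/0.195)

pH = 6.87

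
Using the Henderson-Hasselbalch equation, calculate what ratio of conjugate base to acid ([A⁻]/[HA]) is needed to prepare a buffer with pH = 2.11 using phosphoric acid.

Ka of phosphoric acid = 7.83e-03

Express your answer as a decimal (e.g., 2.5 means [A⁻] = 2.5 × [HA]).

pKa = -log(7.83e-03) = 2.1062. pH = pKa + log([A⁻]/[HA]), so log([A⁻]/[HA]) = pH − pKa = 2.11 − 2.1062 = 0.0038. [A⁻]/[HA] = 10^(0.0038) = 1.01

[A⁻]/[HA] = 1.01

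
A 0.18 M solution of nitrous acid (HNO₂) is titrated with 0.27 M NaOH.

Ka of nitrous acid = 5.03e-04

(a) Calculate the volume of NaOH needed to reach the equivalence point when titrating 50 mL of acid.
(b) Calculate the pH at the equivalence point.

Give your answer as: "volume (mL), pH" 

moles acid = 0.18 × 50/1000 = 0.009 mol; V_base = moles/0.27 × 1000 = 33.3 mL. At equivalence only the conjugate base is present: [A⁻] = 0.009/0.083 = 1.0800e-01 M. Kb = Kw/Ka = 1.99e-11; [OH⁻] = √(Kb × [A⁻]) = 1.4653e-06; pOH = 5.83; pH = 14 - pOH = 8.17.

V = 33.3 mL, pH = 8.17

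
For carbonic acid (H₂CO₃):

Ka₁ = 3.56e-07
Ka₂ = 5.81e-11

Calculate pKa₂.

pKa₂ = -log(Ka₂) = -log(5.81e-11) = 10.24.

pK_{a2} = 10.24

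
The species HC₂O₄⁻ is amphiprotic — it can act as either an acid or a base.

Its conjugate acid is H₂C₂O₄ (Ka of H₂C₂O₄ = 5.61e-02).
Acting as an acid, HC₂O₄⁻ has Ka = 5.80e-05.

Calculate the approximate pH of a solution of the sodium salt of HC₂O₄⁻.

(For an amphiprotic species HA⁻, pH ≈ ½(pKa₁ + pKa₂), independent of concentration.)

pKa₁ = -log(5.61e-02) = 1.25; pKa₂ = -log(5.80e-05) = 4.24. For an amphiprotic species, pH ≈ ½(pKa₁ + pKa₂) = ½(1.25 + 4.24) = 2.74.

pH = 2.74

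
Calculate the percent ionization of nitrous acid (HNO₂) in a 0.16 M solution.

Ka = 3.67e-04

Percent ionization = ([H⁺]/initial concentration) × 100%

Using Ka equilibrium: x² + Ka×x - Ka×C = 0. Solving: [H⁺] = 7.4816e-03. Percent = (7.4816e-03/0.16) × 100

Percent ionization = 4.68%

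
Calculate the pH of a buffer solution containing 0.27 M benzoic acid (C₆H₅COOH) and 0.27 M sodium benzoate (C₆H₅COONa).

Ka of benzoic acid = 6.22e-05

pKa = -log(6.22e-05) = 4.21. pH = pKa + log([A⁻]/[HA]) = 4.21 + log(0.27/0.27)

pH = 4.21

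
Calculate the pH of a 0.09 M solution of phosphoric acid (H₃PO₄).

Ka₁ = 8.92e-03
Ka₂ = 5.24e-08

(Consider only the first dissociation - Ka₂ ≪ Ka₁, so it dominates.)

First dissociation dominates. From Ka₁ = [H⁺][HA⁻]/[H₂A], x² + Ka₁·x − Ka₁·C = 0 with C = 0.09 M and Ka₁ = 8.92e-03. Solving: [H⁺] = (−Ka₁ + √(Ka₁² + 4·Ka₁·C)) / 2 = 2.4223e-02 M. pH = -log(2.4223e-02) = 1.62.

pH = 1.62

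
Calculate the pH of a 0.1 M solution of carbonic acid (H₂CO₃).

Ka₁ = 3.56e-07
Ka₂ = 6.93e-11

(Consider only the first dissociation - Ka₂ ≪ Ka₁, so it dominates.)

First dissociation dominates. From Ka₁ = [H⁺][HA⁻]/[H₂A], x² + Ka₁·x − Ka₁·C = 0 with C = 0.1 M and Ka₁ = 3.56e-07. Solving: [H⁺] = (−Ka₁ + √(Ka₁² + 4·Ka₁·C)) / 2 = 1.8850e-04 M. pH = -log(1.8850e-04) = 3.72.

pH = 3.72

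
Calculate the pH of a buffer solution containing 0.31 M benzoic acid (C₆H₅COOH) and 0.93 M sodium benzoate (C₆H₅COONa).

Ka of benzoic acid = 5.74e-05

pKa = -log(5.74e-05) = 4.24. pH = pKa + log([A⁻]/[HA]) = 4.24 + log(0.93/0.31)

pH = 4.72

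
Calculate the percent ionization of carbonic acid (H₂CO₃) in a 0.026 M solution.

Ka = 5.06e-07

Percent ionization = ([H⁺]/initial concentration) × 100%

Using Ka equilibrium: x² + Ka×x - Ka×C = 0. Solving: [H⁺] = 1.1445e-04. Percent = (1.1445e-04/0.026) × 100

Percent ionization = 0.44%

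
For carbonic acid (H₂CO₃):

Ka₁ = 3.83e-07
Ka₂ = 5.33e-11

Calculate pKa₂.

pKa₂ = -log(Ka₂) = -log(5.33e-11) = 10.27.

pK_{a2} = 10.27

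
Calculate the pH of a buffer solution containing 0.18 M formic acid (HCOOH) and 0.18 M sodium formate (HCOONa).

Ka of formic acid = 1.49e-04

pKa = -log(1.49e-04) = 3.83. pH = pKa + log([A⁻]/[HA]) = 3.83 + log(0.18/0.18)

pH = 3.83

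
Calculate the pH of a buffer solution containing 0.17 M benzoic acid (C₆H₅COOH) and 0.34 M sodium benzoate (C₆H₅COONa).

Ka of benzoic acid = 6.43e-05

pKa = -log(6.43e-05) = 4.19. pH = pKa + log([A⁻]/[HA]) = 4.19 + log(0.34/0.17)

pH = 4.49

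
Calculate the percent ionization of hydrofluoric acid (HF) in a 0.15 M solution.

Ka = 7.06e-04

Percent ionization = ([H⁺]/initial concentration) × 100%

Using Ka equilibrium: x² + Ka×x - Ka×C = 0. Solving: [H⁺] = 9.9438e-03. Percent = (9.9438e-03/0.15) × 100

Percent ionization = 6.63%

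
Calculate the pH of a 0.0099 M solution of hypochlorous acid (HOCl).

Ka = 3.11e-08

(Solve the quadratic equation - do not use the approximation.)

x² + Ka×x - Ka×C = 0. Using quadratic formula: [H⁺] = 1.7531e-05

pH = 4.76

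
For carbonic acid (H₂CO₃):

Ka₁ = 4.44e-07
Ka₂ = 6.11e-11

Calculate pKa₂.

pKa₂ = -log(Ka₂) = -log(6.11e-11) = 10.21.

pK_{a2} = 10.21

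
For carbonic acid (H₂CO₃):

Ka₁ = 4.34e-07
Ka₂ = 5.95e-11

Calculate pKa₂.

pKa₂ = -log(Ka₂) = -log(5.95e-11) = 10.23.

pK_{a2} = 10.23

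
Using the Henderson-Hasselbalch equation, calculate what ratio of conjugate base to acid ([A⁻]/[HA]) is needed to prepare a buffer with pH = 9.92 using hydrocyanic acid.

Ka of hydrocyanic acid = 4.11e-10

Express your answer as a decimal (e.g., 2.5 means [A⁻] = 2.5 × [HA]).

pKa = -log(4.11e-10) = 9.3862. pH = pKa + log([A⁻]/[HA]), so log([A⁻]/[HA]) = pH − pKa = 9.92 − 9.3862 = 0.5338. [A⁻]/[HA] = 10^(0.5338) = 3.42

[A⁻]/[HA] = 3.42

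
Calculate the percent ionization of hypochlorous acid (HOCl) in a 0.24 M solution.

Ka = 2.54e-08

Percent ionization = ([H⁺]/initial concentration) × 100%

Using Ka equilibrium: x² + Ka×x - Ka×C = 0. Solving: [H⁺] = 7.8064e-05. Percent = (7.8064e-05/0.24) × 100

Percent ionization = 0.0325%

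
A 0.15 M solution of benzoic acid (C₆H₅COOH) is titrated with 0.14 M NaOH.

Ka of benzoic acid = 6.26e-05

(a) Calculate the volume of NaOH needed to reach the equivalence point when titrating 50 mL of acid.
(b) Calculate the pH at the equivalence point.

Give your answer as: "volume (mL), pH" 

moles acid = 0.15 × 50/1000 = 0.0075 mol; V_base = moles/0.14 × 1000 = 53.6 mL. At equivalence only the conjugate base is present: [A⁻] = 0.0075/0.104 = 7.2414e-02 M. Kb = Kw/Ka = 1.60e-10; [OH⁻] = √(Kb × [A⁻]) = 3.4011e-06; pOH = 5.47; pH = 14 - pOH = 8.53.

V = 53.6 mL, pH = 8.53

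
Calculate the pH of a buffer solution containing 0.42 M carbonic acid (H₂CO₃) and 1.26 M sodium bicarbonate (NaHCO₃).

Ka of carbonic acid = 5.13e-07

pKa = -log(5.13e-07) = 6.29. pH = pKa + log([A⁻]/[HA]) = 6.29 + log(1.26/0.42)

pH = 6.77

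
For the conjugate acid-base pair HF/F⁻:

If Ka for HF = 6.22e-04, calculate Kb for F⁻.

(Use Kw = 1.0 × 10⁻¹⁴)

For a conjugate pair Ka × Kb = Kw, so Kb = Kw/Ka = 1.0 × 10⁻¹⁴ / 6.22e-04 = 1.61e-11.

K_b = 1.61e-11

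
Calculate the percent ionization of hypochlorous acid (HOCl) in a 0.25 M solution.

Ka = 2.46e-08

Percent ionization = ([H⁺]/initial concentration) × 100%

Using Ka equilibrium: x² + Ka×x - Ka×C = 0. Solving: [H⁺] = 7.8410e-05. Percent = (7.8410e-05/0.25) × 100

Percent ionization = 0.0314%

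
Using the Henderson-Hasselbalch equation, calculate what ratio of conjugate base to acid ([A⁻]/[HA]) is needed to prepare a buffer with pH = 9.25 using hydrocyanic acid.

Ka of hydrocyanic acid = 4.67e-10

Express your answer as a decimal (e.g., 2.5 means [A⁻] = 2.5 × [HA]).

pKa = -log(4.67e-10) = 9.3307. pH = pKa + log([A⁻]/[HA]), so log([A⁻]/[HA]) = pH − pKa = 9.25 − 9.3307 = -0.0807. [A⁻]/[HA] = 10^(-0.0807) = 0.830

[A⁻]/[HA] = 0.830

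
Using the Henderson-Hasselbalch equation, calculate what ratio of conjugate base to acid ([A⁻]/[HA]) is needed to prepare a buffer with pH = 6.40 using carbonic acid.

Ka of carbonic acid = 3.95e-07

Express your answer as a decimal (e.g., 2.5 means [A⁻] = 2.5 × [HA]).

pKa = -log(3.95e-07) = 6.4034. pH = pKa + log([A⁻]/[HA]), so log([A⁻]/[HA]) = pH − pKa = 6.40 − 6.4034 = -0.0034. [A⁻]/[HA] = 10^(-0.0034) = 0.992

[A⁻]/[HA] = 0.992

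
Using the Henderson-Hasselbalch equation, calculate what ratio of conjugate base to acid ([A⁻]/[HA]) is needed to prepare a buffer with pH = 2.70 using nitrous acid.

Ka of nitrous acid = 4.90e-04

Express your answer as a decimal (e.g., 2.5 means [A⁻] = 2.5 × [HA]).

pKa = -log(4.90e-04) = 3.3098. pH = pKa + log([A⁻]/[HA]), so log([A⁻]/[HA]) = pH − pKa = 2.70 − 3.3098 = -0.6098. [A⁻]/[HA] = 10^(-0.6098) = 0.246

[A⁻]/[HA] = 0.246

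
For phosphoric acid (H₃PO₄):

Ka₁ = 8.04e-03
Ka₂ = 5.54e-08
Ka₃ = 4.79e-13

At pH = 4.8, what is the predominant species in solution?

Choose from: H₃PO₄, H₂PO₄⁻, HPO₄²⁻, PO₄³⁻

pKa₁ = 2.09, pKa₂ = 7.26, pKa₃ = 12.32. For a polyprotic acid the predominant species crosses at each pKa: below pKa_n the protonated form dominates, above it the deprotonated form does. At pH = 4.8, the predominant species is H₂PO₄⁻.

H₂PO₄⁻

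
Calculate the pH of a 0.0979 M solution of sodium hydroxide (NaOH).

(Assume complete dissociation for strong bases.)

[OH⁻] = 0.0979 M for strong base. pOH = -log[OH⁻] = 1.01, pH = 14 - pOH

pH = 12.99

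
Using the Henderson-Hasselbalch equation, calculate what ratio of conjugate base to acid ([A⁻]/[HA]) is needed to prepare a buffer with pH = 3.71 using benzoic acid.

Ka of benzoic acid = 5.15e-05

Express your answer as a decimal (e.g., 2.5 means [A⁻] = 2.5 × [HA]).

pKa = -log(5.15e-05) = 4.2882. pH = pKa + log([A⁻]/[HA]), so log([A⁻]/[HA]) = pH − pKa = 3.71 − 4.2882 = -0.5782. [A⁻]/[HA] = 10^(-0.5782) = 0.264

[A⁻]/[HA] = 0.264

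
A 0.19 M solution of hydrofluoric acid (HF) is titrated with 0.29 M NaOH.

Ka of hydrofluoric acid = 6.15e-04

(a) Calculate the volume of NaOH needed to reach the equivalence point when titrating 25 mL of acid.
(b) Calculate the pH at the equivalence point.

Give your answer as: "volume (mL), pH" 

moles acid = 0.19 × 25/1000 = 0.00475 mol; V_base = moles/0.29 × 1000 = 16.4 mL. At equivalence only the conjugate base is present: [A⁻] = 0.00475/0.041 = 1.1479e-01 M. Kb = Kw/Ka = 1.63e-11; [OH⁻] = √(Kb × [A⁻]) = 1.3662e-06; pOH = 5.86; pH = 14 - pOH = 8.14.

V = 16.4 mL, pH = 8.14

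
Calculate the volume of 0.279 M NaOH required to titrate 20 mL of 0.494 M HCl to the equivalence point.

At equivalence: moles acid = moles base. moles HCl = 0.494 × 20/1000 = 0.00988 mol. V_base = moles / 0.279 × 1000 = 35.4 mL.

V_{base} = 35.4 mL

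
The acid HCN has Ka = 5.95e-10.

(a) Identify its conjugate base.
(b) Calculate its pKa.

(a) The conjugate base is formed by removing one H⁺ from HCN, giving CN⁻. (b) pKa = -log(Ka) = -log(5.95e-10) = 9.23.

Conjugate base: CN⁻; pK_a = 9.23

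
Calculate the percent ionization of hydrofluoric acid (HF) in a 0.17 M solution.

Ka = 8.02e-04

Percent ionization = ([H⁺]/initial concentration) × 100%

Using Ka equilibrium: x² + Ka×x - Ka×C = 0. Solving: [H⁺] = 1.1282e-02. Percent = (1.1282e-02/0.17) × 100

Percent ionization = 6.64%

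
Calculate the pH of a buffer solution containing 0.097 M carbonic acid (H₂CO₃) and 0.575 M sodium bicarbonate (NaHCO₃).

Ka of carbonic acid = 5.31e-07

pKa = -log(5.31e-07) = 6.27. pH = pKa + log([A⁻]/[HA]) = 6.27 + log(0.575/0.097)

pH = 7.05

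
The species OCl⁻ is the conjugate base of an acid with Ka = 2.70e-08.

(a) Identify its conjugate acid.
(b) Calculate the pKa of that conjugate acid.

(a) The conjugate acid is formed by adding one H⁺ to OCl⁻, giving HOCl. (b) pKa = -log(Ka) = -log(2.70e-08) = 7.57.

Conjugate acid: HOCl; pK_a = 7.57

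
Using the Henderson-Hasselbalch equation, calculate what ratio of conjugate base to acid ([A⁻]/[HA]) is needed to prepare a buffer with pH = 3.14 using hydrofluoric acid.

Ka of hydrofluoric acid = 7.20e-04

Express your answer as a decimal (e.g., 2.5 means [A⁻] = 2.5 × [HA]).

pKa = -log(7.20e-04) = 3.1427. pH = pKa + log([A⁻]/[HA]), so log([A⁻]/[HA]) = pH − pKa = 3.14 − 3.1427 = -0.0027. [A⁻]/[HA] = 10^(-0.0027) = 0.994

[A⁻]/[HA] = 0.994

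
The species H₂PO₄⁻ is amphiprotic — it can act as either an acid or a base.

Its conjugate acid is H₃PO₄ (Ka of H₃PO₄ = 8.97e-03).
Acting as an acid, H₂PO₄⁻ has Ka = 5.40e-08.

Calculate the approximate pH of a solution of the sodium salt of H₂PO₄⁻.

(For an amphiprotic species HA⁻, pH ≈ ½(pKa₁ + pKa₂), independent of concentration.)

pKa₁ = -log(8.97e-03) = 2.05; pKa₂ = -log(5.40e-08) = 7.27. For an amphiprotic species, pH ≈ ½(pKa₁ + pKa₂) = ½(2.05 + 7.27) = 4.66.

pH = 4.66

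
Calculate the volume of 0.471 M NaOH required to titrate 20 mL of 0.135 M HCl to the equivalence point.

At equivalence: moles acid = moles base. moles HCl = 0.135 × 20/1000 = 0.0027 mol. V_base = moles / 0.471 × 1000 = 5.7 mL.

V_{base} = 5.7 mL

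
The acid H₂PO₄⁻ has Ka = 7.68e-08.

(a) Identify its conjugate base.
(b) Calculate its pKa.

(a) The conjugate base is formed by removing one H⁺ from H₂PO₄⁻, giving HPO₄²⁻. (b) pKa = -log(Ka) = -log(7.68e-08) = 7.11.

Conjugate base: HPO₄²⁻; pK_a = 7.11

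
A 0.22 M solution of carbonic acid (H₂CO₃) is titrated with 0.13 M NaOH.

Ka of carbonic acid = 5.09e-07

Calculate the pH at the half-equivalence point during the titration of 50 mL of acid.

At half-equivalence [HA] = [A⁻], so Henderson-Hasselbalch gives pH = pKa = -log(5.09e-07) = 6.29.

pH = pKa = 6.29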